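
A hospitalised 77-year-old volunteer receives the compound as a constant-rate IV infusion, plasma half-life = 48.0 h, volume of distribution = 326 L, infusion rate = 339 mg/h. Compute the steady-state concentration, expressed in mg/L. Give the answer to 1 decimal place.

k = ln2 / t½ = 0.693147 / 48.0 = 0.01444 h⁻¹
CL = k × Vd = 0.01444 × 326 = 4.707 L/h
At steady state Css = R₀ / CL = 339 / 4.707 = 72.02 mg/L

72.0 mg/L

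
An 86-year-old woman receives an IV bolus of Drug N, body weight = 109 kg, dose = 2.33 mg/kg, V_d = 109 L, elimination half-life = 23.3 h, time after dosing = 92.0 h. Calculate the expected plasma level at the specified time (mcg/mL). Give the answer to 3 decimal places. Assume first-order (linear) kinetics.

0.151 mcg/mL

Total dose = 2.33 × 109 = 254.0 mg
C₀ = Dose / Vd = 254.0 / 109 = 2.330 mg/L
k = ln2 / t½ = 0.693147 / 23.3 = 0.02975 h⁻¹
C = C₀ · e^(−k·t) = 2.330 × e^(−0.02975 × 92.0)
  = 2.330 × 0.06476 = 0.1509 mg/L
(0.1509 mg/L = 0.1509 mcg/mL)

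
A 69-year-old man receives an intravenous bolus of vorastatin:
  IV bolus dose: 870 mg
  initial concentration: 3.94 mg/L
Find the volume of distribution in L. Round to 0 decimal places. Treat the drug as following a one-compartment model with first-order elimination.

Vd = Dose / C₀ = 870.0 / 3.94 = 220.8 L

221 L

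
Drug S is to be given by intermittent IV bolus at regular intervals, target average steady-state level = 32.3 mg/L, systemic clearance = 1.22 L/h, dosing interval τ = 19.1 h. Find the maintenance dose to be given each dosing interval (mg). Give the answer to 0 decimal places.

753 mg

At steady state, Dose/τ = Css × CL.
Dose = Css × CL × τ = 32.3 × 1.220 × 19.1 = 752.7 mg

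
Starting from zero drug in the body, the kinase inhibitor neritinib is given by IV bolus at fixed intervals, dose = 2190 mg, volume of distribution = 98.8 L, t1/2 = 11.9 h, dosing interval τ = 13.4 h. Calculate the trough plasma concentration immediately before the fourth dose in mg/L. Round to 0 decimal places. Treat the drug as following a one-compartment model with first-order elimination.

17 mg/L

C₀ per dose = Dose / Vd = 2190 / 98.8 = 22.17 mg/L
k = ln2 / t½ = 0.693147 / 11.9 = 0.05825 h⁻¹
Fraction remaining after one interval: r = e^(−kτ) = e^(−0.05825 × 13.4) = 0.4582
Before dose 4, 3 doses have been given (aged 1τ, 2τ, 3τ).
C_trough = C₀ × (r + r² + … + r^3) = C₀ × r(1−r^3)/(1−r)
        = 22.17 × 0.4582 × (1 − 0.09620) / (1 − 0.4582) = 16.95 mg/L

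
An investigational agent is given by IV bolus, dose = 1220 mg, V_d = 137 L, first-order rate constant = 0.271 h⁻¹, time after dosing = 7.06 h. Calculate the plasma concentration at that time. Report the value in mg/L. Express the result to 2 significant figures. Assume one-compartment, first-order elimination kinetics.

C₀ = Dose / Vd = 1220 / 137 = 8.905 mg/L
C = C₀ · e^(−k·t) = 8.905 × e^(−0.2710 × 7.06)
  = 8.905 × 0.1476 = 1.314 mg/L

1.3 mg/L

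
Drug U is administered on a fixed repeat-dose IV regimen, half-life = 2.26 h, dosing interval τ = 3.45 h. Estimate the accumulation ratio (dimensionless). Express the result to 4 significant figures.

k = ln2 / t½ = 0.693147 / 2.26 = 0.3067 h⁻¹
e^(−kτ) = e^(−0.3067 × 3.45) = 0.3471
Accumulation ratio R = 1 / (1 − e^(−kτ)) = 1 / (1 − 0.3471) = 1.532

1.532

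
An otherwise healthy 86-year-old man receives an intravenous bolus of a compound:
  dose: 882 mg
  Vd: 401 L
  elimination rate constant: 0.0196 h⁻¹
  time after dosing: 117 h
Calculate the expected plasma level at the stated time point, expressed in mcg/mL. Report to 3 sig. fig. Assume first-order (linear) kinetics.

0.222 mcg/mL

C₀ = Dose / Vd = 882.0 / 401 = 2.200 mg/L
C = C₀ · e^(−k·t) = 2.200 × e^(−0.01960 × 117)
  = 2.200 × 0.1009 = 0.2220 mg/L
(0.2220 mg/L = 0.2220 mcg/mL)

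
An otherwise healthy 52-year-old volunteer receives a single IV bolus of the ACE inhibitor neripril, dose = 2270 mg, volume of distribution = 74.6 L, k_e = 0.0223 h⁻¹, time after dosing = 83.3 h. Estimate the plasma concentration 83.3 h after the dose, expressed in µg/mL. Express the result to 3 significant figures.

4.75 µg/mL

C₀ = Dose / Vd = 2270 / 74.6 = 30.43 mg/L
C = C₀ · e^(−k·t) = 30.43 × e^(−0.02230 × 83.3)
  = 30.43 × 0.1560 = 4.747 mg/L
(4.747 mg/L = 4.747 µg/mL)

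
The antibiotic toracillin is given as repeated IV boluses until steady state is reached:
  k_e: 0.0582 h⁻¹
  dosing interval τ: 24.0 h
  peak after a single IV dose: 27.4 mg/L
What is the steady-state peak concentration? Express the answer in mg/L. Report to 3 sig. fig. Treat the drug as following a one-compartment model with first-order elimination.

e^(−kτ) = e^(−0.05820 × 24.0) = 0.2474
Accumulation ratio R = 1 / (1 − e^(−kτ)) = 1 / (1 − 0.2474) = 1.329
Steady-state peak = C₀ × R = 27.4 × 1.329 = 36.41 mg/L

36.4 mg/L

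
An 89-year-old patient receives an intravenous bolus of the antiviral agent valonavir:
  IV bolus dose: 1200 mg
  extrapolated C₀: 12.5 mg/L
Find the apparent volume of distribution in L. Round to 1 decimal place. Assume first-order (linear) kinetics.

96.0 L

Vd = Dose / C₀ = 1200 / 12.5 = 96.00 L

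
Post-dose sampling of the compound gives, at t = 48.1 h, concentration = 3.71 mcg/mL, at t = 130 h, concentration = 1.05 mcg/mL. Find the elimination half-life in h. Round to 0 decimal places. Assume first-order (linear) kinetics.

45 h

k = ln(C₁/C₂) / (t₂ − t₁) = ln(3.71/1.05) / (130 − 48.1)
  = 1.262 / 81.90 = 0.01541 h⁻¹
t½ = ln2 / k = 0.693147 / 0.01541 = 44.98 h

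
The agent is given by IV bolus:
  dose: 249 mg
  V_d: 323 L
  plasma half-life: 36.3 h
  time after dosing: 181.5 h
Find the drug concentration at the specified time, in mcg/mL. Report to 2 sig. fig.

0.024 mcg/mL

C₀ = Dose / Vd = 249.0 / 323 = 0.7709 mg/L
k = ln2 / t½ = 0.693147 / 36.3 = 0.01909 h⁻¹
t / t½ = 181.5 / 36.3 = 5 half-lives
C = C₀ × (1/2)^5 = 0.7709 × 0.03125 = 0.02409 mg/L
(0.02409 mg/L = 0.02409 mcg/mL)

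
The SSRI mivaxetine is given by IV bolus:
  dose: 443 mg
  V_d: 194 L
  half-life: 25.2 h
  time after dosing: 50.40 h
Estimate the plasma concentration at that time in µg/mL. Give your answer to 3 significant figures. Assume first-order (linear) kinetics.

C₀ = Dose / Vd = 443.0 / 194 = 2.284 mg/L
k = ln2 / t½ = 0.693147 / 25.2 = 0.02751 h⁻¹
t / t½ = 50.40 / 25.2 = 2 half-lives
C = C₀ × (1/2)^2 = 2.284 × 0.2500 = 0.5710 mg/L
(0.5710 mg/L = 0.5710 µg/mL)

0.571 µg/mL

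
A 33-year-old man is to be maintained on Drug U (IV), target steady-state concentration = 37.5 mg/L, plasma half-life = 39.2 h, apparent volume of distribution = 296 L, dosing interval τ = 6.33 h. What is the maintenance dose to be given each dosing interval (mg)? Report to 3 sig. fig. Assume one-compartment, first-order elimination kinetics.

k = ln2 / t½ = 0.693147 / 39.2 = 0.01768 h⁻¹
CL = k × Vd = 0.01768 × 296 = 5.233 L/h
At steady state, Dose/τ = Css × CL.
Dose = Css × CL × τ = 37.5 × 5.233 × 6.33 = 1242 mg

1240 mg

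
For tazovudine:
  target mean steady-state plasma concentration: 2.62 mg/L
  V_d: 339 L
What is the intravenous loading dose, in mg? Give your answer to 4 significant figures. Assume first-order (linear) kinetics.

888.2 mg

LD = Css × Vd = 2.62 × 339 = 888.2 mg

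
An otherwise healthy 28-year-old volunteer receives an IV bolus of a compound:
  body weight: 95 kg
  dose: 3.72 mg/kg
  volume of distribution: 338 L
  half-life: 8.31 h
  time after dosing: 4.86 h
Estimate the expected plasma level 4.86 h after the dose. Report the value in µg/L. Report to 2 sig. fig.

700 µg/L

Total dose = 3.72 × 95 = 353.4 mg
C₀ = Dose / Vd = 353.4 / 338 = 1.046 mg/L
k = ln2 / t½ = 0.693147 / 8.31 = 0.08341 h⁻¹
C = C₀ · e^(−k·t) = 1.046 × e^(−0.08341 × 4.86)
  = 1.046 × 0.6667 = 0.6974 mg/L
Convert: 0.6974 mg/L × 1000 = 697.4 µg/L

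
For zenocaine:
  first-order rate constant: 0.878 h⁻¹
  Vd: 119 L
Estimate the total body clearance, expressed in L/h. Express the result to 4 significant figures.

CL = k × Vd = 0.878 × 119 = 104.5 L/h

104.5 L/h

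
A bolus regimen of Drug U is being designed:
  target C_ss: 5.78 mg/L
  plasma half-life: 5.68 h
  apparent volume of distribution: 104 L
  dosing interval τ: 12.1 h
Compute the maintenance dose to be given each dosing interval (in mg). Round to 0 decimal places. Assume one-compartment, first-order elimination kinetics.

888 mg

k = ln2 / t½ = 0.693147 / 5.68 = 0.1220 h⁻¹
CL = k × Vd = 0.1220 × 104 = 12.69 L/h
At steady state, Dose/τ = Css × CL.
Dose = Css × CL × τ = 5.78 × 12.69 × 12.1 = 887.5 mg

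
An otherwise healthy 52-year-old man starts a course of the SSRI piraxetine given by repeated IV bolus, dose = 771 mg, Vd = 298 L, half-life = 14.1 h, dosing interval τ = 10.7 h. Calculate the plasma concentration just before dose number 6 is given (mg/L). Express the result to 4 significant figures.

3.469 mg/L

C₀ per dose = Dose / Vd = 771 / 298 = 2.587 mg/L
k = ln2 / t½ = 0.693147 / 14.1 = 0.04916 h⁻¹
Fraction remaining after one interval: r = e^(−kτ) = e^(−0.04916 × 10.7) = 0.5910
Before dose 6, 5 doses have been given (aged 1τ, 2τ, 3τ, 4τ, 5τ).
C_trough = C₀ × (r + r² + … + r^5) = C₀ × r(1−r^5)/(1−r)
        = 2.587 × 0.5910 × (1 − 0.07210) / (1 − 0.5910) = 3.469 mg/L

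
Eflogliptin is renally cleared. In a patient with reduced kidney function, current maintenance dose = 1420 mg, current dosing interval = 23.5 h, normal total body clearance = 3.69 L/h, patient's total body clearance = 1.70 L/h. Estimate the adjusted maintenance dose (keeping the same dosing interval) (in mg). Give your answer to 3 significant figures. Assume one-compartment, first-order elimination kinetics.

654 mg

To keep the same average steady-state level, dosing rate must scale with clearance.
CL ratio = 1.70 / 3.69 = 0.4607
New dose (same interval) = 1420 × 0.4607 = 654.2 mg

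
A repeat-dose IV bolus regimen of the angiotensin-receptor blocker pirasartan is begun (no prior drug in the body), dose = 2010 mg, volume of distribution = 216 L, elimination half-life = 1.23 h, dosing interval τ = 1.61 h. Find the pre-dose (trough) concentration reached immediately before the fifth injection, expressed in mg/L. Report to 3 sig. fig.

6.13 mg/L

C₀ per dose = Dose / Vd = 2010 / 216 = 9.306 mg/L
k = ln2 / t½ = 0.693147 / 1.23 = 0.5635 h⁻¹
Fraction remaining after one interval: r = e^(−kτ) = e^(−0.5635 × 1.61) = 0.4036
Before dose 5, 4 doses have been given (aged 1τ, 2τ, 3τ, 4τ).
C_trough = C₀ × (r + r² + … + r^4) = C₀ × r(1−r^4)/(1−r)
        = 9.306 × 0.4036 × (1 − 0.02653) / (1 − 0.4036) = 6.131 mg/L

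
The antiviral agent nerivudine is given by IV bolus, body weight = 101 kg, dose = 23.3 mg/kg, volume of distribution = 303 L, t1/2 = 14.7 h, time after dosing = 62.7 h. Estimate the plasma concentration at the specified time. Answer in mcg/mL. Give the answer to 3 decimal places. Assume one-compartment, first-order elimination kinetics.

0.404 mcg/mL

Total dose = 23.3 × 101 = 2353 mg
C₀ = Dose / Vd = 2353 / 303 = 7.766 mg/L
k = ln2 / t½ = 0.693147 / 14.7 = 0.04715 h⁻¹
C = C₀ · e^(−k·t) = 7.766 × e^(−0.04715 × 62.7)
  = 7.766 × 0.05201 = 0.4039 mg/L
(0.4039 mg/L = 0.4039 mcg/mL)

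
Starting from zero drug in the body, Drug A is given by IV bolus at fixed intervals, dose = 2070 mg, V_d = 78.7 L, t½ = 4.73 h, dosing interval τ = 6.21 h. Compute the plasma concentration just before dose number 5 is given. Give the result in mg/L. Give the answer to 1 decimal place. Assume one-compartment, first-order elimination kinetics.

C₀ per dose = Dose / Vd = 2070 / 78.7 = 26.30 mg/L
k = ln2 / t½ = 0.693147 / 4.73 = 0.1465 h⁻¹
Fraction remaining after one interval: r = e^(−kτ) = e^(−0.1465 × 6.21) = 0.4026
Before dose 5, 4 doses have been given (aged 1τ, 2τ, 3τ, 4τ).
C_trough = C₀ × (r + r² + … + r^4) = C₀ × r(1−r^4)/(1−r)
        = 26.30 × 0.4026 × (1 − 0.02627) / (1 − 0.4026) = 17.26 mg/L

17.3 mg/L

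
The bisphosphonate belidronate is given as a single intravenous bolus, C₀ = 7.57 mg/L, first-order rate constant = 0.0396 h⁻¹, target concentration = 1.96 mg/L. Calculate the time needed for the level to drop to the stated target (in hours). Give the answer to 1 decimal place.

34.1 h

t = ln(C₀ / C) / k = ln(7.570 / 1.96) / 0.03960
  = ln(3.862) / 0.03960 = 1.351 / 0.03960 = 34.12 h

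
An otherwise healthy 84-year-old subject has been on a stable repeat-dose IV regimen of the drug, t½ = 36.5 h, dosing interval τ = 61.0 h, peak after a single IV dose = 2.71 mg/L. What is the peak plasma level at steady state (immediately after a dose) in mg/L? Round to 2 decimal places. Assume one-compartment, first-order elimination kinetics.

k = ln2 / t½ = 0.693147 / 36.5 = 0.01899 h⁻¹
e^(−kτ) = e^(−0.01899 × 61.0) = 0.3140
Accumulation ratio R = 1 / (1 − e^(−kτ)) = 1 / (1 − 0.3140) = 1.458
Steady-state peak = C₀ × R = 2.71 × 1.458 = 3.951 mg/L

3.95 mg/L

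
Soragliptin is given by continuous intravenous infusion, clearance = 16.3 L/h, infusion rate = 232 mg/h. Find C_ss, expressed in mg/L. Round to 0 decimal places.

14 mg/L

At steady state Css = R₀ / CL = 232 / 16.30 = 14.23 mg/L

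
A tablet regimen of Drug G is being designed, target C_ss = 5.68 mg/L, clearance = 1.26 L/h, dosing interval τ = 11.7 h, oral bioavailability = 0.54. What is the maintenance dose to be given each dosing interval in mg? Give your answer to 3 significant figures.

155 mg

At steady state, F × (Dose/τ) = Css × CL.
Dose = Css × CL × τ / F = 5.68 × 1.260 × 11.7 / 0.54 = 155.1 mg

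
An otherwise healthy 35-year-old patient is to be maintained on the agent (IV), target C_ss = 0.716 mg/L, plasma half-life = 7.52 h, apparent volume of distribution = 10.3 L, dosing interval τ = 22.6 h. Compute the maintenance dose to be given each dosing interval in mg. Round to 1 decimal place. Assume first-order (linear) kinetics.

k = ln2 / t½ = 0.693147 / 7.52 = 0.09217 h⁻¹
CL = k × Vd = 0.09217 × 10.3 = 0.9494 L/h
At steady state, Dose/τ = Css × CL.
Dose = Css × CL × τ = 0.716 × 0.9494 × 22.6 = 15.36 mg

15.4 mg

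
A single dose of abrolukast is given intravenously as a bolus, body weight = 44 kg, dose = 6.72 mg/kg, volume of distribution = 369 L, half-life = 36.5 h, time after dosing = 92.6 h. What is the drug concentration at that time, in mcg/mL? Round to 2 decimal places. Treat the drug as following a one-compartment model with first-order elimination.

Total dose = 6.72 × 44 = 295.7 mg
C₀ = Dose / Vd = 295.7 / 369 = 0.8014 mg/L
k = ln2 / t½ = 0.693147 / 36.5 = 0.01899 h⁻¹
C = C₀ · e^(−k·t) = 0.8014 × e^(−0.01899 × 92.6)
  = 0.8014 × 0.1723 = 0.1381 mg/L
(0.1381 mg/L = 0.1381 mcg/mL)

0.14 mcg/mL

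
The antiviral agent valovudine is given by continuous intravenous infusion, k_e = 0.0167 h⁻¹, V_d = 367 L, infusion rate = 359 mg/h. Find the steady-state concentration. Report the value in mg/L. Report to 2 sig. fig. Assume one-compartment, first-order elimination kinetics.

CL = k × Vd = 0.01670 × 367 = 6.129 L/h
At steady state Css = R₀ / CL = 359 / 6.129 = 58.57 mg/L

59 mg/L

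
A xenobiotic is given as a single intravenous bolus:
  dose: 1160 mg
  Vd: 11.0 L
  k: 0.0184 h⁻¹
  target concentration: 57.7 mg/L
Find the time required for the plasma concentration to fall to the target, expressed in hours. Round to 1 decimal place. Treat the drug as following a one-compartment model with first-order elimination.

32.8 h

C₀ = Dose / Vd = 1160 / 11.0 = 105.5 mg/L
t = ln(C₀ / C) / k = ln(105.5 / 57.7) / 0.01840
  = ln(1.828) / 0.01840 = 0.6032 / 0.01840 = 32.78 h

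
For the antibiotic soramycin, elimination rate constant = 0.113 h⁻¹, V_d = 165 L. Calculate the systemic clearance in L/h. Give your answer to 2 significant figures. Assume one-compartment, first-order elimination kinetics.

19 L/h

CL = k × Vd = 0.113 × 165 = 18.65 L/h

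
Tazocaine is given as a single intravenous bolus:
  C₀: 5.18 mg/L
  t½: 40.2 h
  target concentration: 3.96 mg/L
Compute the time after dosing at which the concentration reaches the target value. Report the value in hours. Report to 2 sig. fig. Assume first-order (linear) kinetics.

16 h

k = ln2 / t½ = 0.693147 / 40.2 = 0.01724 h⁻¹
t = ln(C₀ / C) / k = ln(5.180 / 3.96) / 0.01724
  = ln(1.308) / 0.01724 = 0.2685 / 0.01724 = 15.57 h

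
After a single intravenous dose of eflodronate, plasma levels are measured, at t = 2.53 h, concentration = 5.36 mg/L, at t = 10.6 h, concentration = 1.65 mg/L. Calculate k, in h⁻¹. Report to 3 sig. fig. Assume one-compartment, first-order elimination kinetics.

0.146 h⁻¹

k = ln(C₁/C₂) / (t₂ − t₁) = ln(5.36/1.65) / (10.6 − 2.53)
  = 1.178 / 8.070 = 0.1460 h⁻¹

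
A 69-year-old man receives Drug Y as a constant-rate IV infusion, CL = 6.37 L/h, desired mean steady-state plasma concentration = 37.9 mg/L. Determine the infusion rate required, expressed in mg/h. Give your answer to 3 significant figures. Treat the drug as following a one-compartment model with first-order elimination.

241 mg/h

At steady state, infusion rate R₀ = Css × CL = 37.9 × 6.370 = 241.4 mg/h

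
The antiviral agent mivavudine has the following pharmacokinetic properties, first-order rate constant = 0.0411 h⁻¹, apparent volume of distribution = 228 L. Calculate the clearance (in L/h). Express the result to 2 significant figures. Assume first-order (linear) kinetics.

9.4 L/h

CL = k × Vd = 0.0411 × 228 = 9.371 L/h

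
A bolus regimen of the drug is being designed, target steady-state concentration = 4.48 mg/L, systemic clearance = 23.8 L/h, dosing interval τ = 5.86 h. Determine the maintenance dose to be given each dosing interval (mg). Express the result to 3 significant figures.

625 mg

At steady state, Dose/τ = Css × CL.
Dose = Css × CL × τ = 4.48 × 23.80 × 5.86 = 624.8 mg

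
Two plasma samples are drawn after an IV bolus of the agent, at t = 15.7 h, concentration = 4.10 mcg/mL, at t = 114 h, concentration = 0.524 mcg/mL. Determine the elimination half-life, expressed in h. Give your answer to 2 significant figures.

k = ln(C₁/C₂) / (t₂ − t₁) = ln(4.10/0.524) / (114 − 15.7)
  = 2.057 / 98.30 = 0.02093 h⁻¹
t½ = ln2 / k = 0.693147 / 0.02093 = 33.12 h

33 h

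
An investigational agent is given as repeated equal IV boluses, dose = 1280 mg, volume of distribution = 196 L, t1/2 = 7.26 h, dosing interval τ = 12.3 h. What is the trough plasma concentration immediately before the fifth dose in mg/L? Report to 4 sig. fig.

2.894 mg/L

C₀ per dose = Dose / Vd = 1280 / 196 = 6.531 mg/L
k = ln2 / t½ = 0.693147 / 7.26 = 0.09547 h⁻¹
Fraction remaining after one interval: r = e^(−kτ) = e^(−0.09547 × 12.3) = 0.3090
Before dose 5, 4 doses have been given (aged 1τ, 2τ, 3τ, 4τ).
C_trough = C₀ × (r + r² + … + r^4) = C₀ × r(1−r^4)/(1−r)
        = 6.531 × 0.3090 × (1 − 0.009117) / (1 − 0.3090) = 2.894 mg/L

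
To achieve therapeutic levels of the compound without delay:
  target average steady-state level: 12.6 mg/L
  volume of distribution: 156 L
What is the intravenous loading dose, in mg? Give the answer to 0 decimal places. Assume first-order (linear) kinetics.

LD = Css × Vd = 12.6 × 156 = 1966 mg

1966 mg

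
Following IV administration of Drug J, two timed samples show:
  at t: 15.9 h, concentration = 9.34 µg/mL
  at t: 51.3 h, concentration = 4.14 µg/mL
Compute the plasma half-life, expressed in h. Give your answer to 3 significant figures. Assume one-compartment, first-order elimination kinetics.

30.2 h

k = ln(C₁/C₂) / (t₂ − t₁) = ln(9.34/4.14) / (51.3 − 15.9)
  = 0.8136 / 35.40 = 0.02298 h⁻¹
t½ = ln2 / k = 0.693147 / 0.02298 = 30.16 h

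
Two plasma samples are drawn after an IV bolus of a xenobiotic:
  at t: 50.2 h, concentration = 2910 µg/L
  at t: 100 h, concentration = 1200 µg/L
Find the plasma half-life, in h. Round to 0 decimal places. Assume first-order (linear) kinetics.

k = ln(C₁/C₂) / (t₂ − t₁) = ln(2910/1200) / (100 − 50.2)
  = 0.8858 / 49.80 = 0.01779 h⁻¹
t½ = ln2 / k = 0.693147 / 0.01779 = 38.96 h

39 h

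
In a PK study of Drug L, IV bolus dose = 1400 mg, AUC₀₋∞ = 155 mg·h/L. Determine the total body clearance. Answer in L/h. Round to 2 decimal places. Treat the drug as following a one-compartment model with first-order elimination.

9.03 L/h

CL = Dose / AUC = 1400 / 155 = 9.032 L/h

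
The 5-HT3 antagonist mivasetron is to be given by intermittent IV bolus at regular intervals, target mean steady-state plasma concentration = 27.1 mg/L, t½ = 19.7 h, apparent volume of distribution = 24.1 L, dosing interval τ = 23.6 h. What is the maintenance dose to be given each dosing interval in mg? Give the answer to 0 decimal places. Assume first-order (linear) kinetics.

k = ln2 / t½ = 0.693147 / 19.7 = 0.03519 h⁻¹
CL = k × Vd = 0.03519 × 24.1 = 0.8481 L/h
At steady state, Dose/τ = Css × CL.
Dose = Css × CL × τ = 27.1 × 0.8481 × 23.6 = 542.4 mg

542 mg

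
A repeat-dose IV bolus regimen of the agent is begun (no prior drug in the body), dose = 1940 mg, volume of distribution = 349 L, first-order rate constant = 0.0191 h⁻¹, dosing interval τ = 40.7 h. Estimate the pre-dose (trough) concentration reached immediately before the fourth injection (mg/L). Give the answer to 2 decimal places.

4.27 mg/L

C₀ per dose = Dose / Vd = 1940 / 349 = 5.559 mg/L
Fraction remaining after one interval: r = e^(−kτ) = e^(−0.01910 × 40.7) = 0.4596
Before dose 4, 3 doses have been given (aged 1τ, 2τ, 3τ).
C_trough = C₀ × (r + r² + … + r^3) = C₀ × r(1−r^3)/(1−r)
        = 5.559 × 0.4596 × (1 − 0.09708) / (1 − 0.4596) = 4.269 mg/L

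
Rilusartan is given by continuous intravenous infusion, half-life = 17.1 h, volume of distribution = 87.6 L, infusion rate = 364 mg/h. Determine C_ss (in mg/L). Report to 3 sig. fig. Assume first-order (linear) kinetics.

103 mg/L

k = ln2 / t½ = 0.693147 / 17.1 = 0.04053 h⁻¹
CL = k × Vd = 0.04053 × 87.6 = 3.550 L/h
At steady state Css = R₀ / CL = 364 / 3.550 = 102.5 mg/L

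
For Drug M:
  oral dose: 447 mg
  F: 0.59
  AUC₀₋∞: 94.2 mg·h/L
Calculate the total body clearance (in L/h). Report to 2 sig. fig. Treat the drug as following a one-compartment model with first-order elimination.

CL = F·Dose / AUC = 0.59 × 447 / 94.2 = 2.800 L/h

2.8 L/h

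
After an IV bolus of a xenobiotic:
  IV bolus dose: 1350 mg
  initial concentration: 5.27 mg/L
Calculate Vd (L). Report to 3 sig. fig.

Vd = Dose / C₀ = 1350 / 5.27 = 256.2 L

256 L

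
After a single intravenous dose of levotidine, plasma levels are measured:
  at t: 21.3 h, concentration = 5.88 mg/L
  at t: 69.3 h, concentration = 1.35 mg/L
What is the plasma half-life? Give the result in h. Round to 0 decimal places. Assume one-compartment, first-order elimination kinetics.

23 h

k = ln(C₁/C₂) / (t₂ − t₁) = ln(5.88/1.35) / (69.3 − 21.3)
  = 1.471 / 48.00 = 0.03065 h⁻¹
t½ = ln2 / k = 0.693147 / 0.03065 = 22.61 h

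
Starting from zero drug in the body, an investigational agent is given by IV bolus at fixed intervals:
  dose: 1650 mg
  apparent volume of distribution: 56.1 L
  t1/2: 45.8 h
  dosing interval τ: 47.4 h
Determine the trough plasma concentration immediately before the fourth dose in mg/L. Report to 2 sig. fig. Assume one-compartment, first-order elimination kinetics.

C₀ per dose = Dose / Vd = 1650 / 56.1 = 29.41 mg/L
k = ln2 / t½ = 0.693147 / 45.8 = 0.01513 h⁻¹
Fraction remaining after one interval: r = e^(−kτ) = e^(−0.01513 × 47.4) = 0.4881
Before dose 4, 3 doses have been given (aged 1τ, 2τ, 3τ).
C_trough = C₀ × (r + r² + … + r^3) = C₀ × r(1−r^3)/(1−r)
        = 29.41 × 0.4881 × (1 − 0.1163) / (1 − 0.4881) = 24.78 mg/L

25 mg/L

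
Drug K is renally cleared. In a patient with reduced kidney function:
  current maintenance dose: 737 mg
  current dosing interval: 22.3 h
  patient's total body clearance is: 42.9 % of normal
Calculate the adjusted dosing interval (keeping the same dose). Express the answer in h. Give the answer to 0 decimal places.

52 h

To keep the same average steady-state level, dosing rate must scale with clearance.
CL ratio = 42.9 / 100 = 0.4290
New interval (same dose) = 22.3 / 0.4290 = 51.98 h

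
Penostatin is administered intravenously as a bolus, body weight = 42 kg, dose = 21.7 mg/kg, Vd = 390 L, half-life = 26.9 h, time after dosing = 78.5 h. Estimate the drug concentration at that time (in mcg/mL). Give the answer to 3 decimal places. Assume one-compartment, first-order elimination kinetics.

Total dose = 21.7 × 42 = 911.4 mg
C₀ = Dose / Vd = 911.4 / 390 = 2.337 mg/L
k = ln2 / t½ = 0.693147 / 26.9 = 0.02577 h⁻¹
C = C₀ · e^(−k·t) = 2.337 × e^(−0.02577 × 78.5)
  = 2.337 × 0.1323 = 0.3092 mg/L
(0.3092 mg/L = 0.3092 mcg/mL)

0.309 mcg/mL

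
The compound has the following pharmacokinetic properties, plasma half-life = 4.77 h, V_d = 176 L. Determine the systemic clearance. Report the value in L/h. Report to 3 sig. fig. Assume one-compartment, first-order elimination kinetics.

25.6 L/h

k = ln2 / t½ = 0.693147 / 4.77 = 0.1453 h⁻¹
CL = k × Vd = 0.1453 × 176 = 25.57 L/h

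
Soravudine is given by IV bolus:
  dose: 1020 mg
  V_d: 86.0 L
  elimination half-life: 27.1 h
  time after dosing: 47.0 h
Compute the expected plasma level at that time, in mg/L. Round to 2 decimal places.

3.56 mg/L

C₀ = Dose / Vd = 1020 / 86.0 = 11.86 mg/L
k = ln2 / t½ = 0.693147 / 27.1 = 0.02558 h⁻¹
C = C₀ · e^(−k·t) = 11.86 × e^(−0.02558 × 47.0)
  = 11.86 × 0.3005 = 3.564 mg/L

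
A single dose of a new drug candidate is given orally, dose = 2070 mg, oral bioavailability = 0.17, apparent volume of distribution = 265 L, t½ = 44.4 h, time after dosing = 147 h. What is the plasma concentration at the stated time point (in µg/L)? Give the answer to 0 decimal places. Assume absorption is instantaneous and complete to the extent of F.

Amount reaching circulation = F × Dose = 0.17 × 2070 = 351.9 mg
C₀ = F·Dose / Vd = 351.9 / 265 = 1.328 mg/L
k = ln2 / t½ = 0.693147 / 44.4 = 0.01561 h⁻¹
C = C₀ · e^(−k·t) = 1.328 × e^(−0.01561 × 147)
  = 1.328 × 0.1008 = 0.1339 mg/L
Convert: 0.1339 mg/L × 1000 = 133.9 µg/L

134 µg/L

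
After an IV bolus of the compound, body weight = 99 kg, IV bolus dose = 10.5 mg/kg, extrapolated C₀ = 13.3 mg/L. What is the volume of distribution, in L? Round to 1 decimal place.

Dose = 10.5 × 99 = 1040 mg
Vd = Dose / C₀ = 1040 / 13.3 = 78.20 L

78.2 L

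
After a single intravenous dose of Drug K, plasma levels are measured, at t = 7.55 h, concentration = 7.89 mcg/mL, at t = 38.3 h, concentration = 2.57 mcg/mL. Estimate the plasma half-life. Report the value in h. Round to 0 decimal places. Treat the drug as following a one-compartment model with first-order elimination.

19 h

k = ln(C₁/C₂) / (t₂ − t₁) = ln(7.89/2.57) / (38.3 − 7.55)
  = 1.122 / 30.75 = 0.03649 h⁻¹
t½ = ln2 / k = 0.693147 / 0.03649 = 19.00 h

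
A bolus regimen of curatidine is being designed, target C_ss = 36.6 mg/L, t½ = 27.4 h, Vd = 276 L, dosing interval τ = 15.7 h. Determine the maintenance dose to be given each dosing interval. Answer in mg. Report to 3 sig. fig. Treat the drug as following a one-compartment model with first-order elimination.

4010 mg

k = ln2 / t½ = 0.693147 / 27.4 = 0.02530 h⁻¹
CL = k × Vd = 0.02530 × 276 = 6.983 L/h
At steady state, Dose/τ = Css × CL.
Dose = Css × CL × τ = 36.6 × 6.983 × 15.7 = 4013 mg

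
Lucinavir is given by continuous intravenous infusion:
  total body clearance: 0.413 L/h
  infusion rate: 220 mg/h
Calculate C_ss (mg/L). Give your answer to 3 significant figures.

533 mg/L

At steady state Css = R₀ / CL = 220 / 0.4130 = 532.7 mg/L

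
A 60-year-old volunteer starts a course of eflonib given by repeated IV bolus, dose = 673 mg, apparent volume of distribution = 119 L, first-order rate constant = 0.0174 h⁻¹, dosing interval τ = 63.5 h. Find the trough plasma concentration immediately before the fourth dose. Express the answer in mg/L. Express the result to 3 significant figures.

2.70 mg/L

C₀ per dose = Dose / Vd = 673 / 119 = 5.655 mg/L
Fraction remaining after one interval: r = e^(−kτ) = e^(−0.01740 × 63.5) = 0.3312
Before dose 4, 3 doses have been given (aged 1τ, 2τ, 3τ).
C_trough = C₀ × (r + r² + … + r^3) = C₀ × r(1−r^3)/(1−r)
        = 5.655 × 0.3312 × (1 − 0.03633) / (1 − 0.3312) = 2.699 mg/L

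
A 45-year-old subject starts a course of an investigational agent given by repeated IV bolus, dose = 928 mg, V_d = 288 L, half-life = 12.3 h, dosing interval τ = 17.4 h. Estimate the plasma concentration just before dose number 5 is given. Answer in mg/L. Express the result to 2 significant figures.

C₀ per dose = Dose / Vd = 928 / 288 = 3.222 mg/L
k = ln2 / t½ = 0.693147 / 12.3 = 0.05635 h⁻¹
Fraction remaining after one interval: r = e^(−kτ) = e^(−0.05635 × 17.4) = 0.3751
Before dose 5, 4 doses have been given (aged 1τ, 2τ, 3τ, 4τ).
C_trough = C₀ × (r + r² + … + r^4) = C₀ × r(1−r^4)/(1−r)
        = 3.222 × 0.3751 × (1 − 0.01980) / (1 − 0.3751) = 1.896 mg/L

1.9 mg/L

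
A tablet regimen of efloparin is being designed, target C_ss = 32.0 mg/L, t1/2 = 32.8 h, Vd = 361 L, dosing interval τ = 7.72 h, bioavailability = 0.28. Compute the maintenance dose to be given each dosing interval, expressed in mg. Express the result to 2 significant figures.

k = ln2 / t½ = 0.693147 / 32.8 = 0.02113 h⁻¹
CL = k × Vd = 0.02113 × 361 = 7.628 L/h
At steady state, F × (Dose/τ) = Css × CL.
Dose = Css × CL × τ / F = 32.0 × 7.628 × 7.72 / 0.28 = 6730 mg

6700 mg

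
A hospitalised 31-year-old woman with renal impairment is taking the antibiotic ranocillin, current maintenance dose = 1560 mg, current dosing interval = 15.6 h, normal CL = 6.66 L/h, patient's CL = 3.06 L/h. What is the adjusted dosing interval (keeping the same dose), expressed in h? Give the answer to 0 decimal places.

To keep the same average steady-state level, dosing rate must scale with clearance.
CL ratio = 3.06 / 6.66 = 0.4595
New interval (same dose) = 15.6 / 0.4595 = 33.95 h

34 h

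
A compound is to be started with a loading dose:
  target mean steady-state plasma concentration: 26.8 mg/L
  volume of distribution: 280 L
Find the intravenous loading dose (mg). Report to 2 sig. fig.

LD = Css × Vd = 26.8 × 280 = 7504 mg

7500 mg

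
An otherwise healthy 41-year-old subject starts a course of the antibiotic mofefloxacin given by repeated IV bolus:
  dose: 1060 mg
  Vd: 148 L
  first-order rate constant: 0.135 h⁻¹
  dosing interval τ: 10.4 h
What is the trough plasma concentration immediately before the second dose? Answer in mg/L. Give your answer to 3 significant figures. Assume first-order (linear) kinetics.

1.76 mg/L

C₀ per dose = Dose / Vd = 1060 / 148 = 7.162 mg/L
Fraction remaining after one interval: r = e^(−kτ) = e^(−0.1350 × 10.4) = 0.2456
Before dose 2, 1 dose has been given (aged 1τ).
C_trough = C₀ × r = 7.162 × 0.2456 = 1.759 mg/L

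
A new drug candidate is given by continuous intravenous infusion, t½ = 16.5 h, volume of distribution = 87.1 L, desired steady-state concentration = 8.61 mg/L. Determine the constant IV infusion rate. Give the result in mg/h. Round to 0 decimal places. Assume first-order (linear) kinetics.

32 mg/h

k = ln2 / t½ = 0.693147 / 16.5 = 0.04201 h⁻¹
CL = k × Vd = 0.04201 × 87.1 = 3.659 L/h
At steady state, infusion rate R₀ = Css × CL = 8.61 × 3.659 = 31.50 mg/h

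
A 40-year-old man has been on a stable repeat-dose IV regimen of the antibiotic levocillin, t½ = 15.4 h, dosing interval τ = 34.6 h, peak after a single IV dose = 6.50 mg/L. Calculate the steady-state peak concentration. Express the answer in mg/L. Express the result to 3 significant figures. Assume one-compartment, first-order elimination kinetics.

8.24 mg/L

k = ln2 / t½ = 0.693147 / 15.4 = 0.04501 h⁻¹
e^(−kτ) = e^(−0.04501 × 34.6) = 0.2107
Accumulation ratio R = 1 / (1 − e^(−kτ)) = 1 / (1 − 0.2107) = 1.267
Steady-state peak = C₀ × R = 6.50 × 1.267 = 8.236 mg/L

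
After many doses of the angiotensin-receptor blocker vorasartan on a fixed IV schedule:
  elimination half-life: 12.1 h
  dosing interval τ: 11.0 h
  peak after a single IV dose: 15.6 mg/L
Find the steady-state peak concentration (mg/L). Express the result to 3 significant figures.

k = ln2 / t½ = 0.693147 / 12.1 = 0.05728 h⁻¹
e^(−kτ) = e^(−0.05728 × 11.0) = 0.5325
Accumulation ratio R = 1 / (1 − e^(−kτ)) = 1 / (1 − 0.5325) = 2.139
Steady-state peak = C₀ × R = 15.6 × 2.139 = 33.37 mg/L

33.4 mg/L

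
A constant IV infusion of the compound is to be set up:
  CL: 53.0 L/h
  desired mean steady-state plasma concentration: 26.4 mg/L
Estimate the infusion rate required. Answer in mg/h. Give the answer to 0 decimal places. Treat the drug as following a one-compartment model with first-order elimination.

At steady state, infusion rate R₀ = Css × CL = 26.4 × 53.00 = 1399 mg/h

1399 mg/h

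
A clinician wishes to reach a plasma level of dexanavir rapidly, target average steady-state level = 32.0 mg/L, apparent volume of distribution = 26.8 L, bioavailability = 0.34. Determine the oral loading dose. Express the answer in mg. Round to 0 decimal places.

LD = Css × Vd / F = 32.0 × 26.8 / 0.34 = 2522 mg

2522 mg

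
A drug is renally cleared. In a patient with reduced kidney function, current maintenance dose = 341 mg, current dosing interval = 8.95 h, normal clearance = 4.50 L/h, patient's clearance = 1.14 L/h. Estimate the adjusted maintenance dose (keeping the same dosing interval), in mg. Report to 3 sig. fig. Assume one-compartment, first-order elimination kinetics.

To keep the same average steady-state level, dosing rate must scale with clearance.
CL ratio = 1.14 / 4.50 = 0.2533
New dose (same interval) = 341 × 0.2533 = 86.38 mg

86.4 mg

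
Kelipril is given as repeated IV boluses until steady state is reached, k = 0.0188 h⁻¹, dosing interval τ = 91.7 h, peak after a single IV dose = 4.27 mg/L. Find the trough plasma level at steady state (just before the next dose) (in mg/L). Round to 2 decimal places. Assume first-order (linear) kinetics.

0.93 mg/L

e^(−kτ) = e^(−0.01880 × 91.7) = 0.1784
Accumulation ratio R = 1 / (1 − e^(−kτ)) = 1 / (1 − 0.1784) = 1.217
Steady-state trough = C₀ × R × e^(−kτ) = 4.27 × 1.217 × 0.1784 = 0.9271 mg/L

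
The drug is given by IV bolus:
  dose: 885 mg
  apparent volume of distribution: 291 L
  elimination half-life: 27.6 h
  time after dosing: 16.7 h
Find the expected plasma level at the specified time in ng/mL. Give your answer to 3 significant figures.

2000 ng/mL

C₀ = Dose / Vd = 885.0 / 291 = 3.041 mg/L
k = ln2 / t½ = 0.693147 / 27.6 = 0.02511 h⁻¹
C = C₀ · e^(−k·t) = 3.041 × e^(−0.02511 × 16.7)
  = 3.041 × 0.6575 = 1.999 mg/L
Convert: 1.999 mg/L × 1000 = 1999 ng/mL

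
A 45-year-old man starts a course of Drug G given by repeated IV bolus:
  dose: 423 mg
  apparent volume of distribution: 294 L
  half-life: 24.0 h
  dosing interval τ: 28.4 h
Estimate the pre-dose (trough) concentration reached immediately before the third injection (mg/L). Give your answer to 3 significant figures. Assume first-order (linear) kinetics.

0.913 mg/L

C₀ per dose = Dose / Vd = 423 / 294 = 1.439 mg/L
k = ln2 / t½ = 0.693147 / 24.0 = 0.02888 h⁻¹
Fraction remaining after one interval: r = e^(−kτ) = e^(−0.02888 × 28.4) = 0.4403
Before dose 3, 2 doses have been given (aged 1τ, 2τ).
C_trough = C₀ × (r + r²) = 1.439 × (0.4403 + 0.1939) = 0.9126 mg/L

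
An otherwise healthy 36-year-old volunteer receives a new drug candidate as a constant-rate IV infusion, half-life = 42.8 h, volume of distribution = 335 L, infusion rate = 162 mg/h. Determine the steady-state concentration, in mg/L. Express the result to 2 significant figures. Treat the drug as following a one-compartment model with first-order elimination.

k = ln2 / t½ = 0.693147 / 42.8 = 0.01620 h⁻¹
CL = k × Vd = 0.01620 × 335 = 5.427 L/h
At steady state Css = R₀ / CL = 162 / 5.427 = 29.85 mg/L

30 mg/L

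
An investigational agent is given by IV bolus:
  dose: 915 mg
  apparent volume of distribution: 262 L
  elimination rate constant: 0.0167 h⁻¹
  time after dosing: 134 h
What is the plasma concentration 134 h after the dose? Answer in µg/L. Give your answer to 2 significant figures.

370 µg/L

C₀ = Dose / Vd = 915.0 / 262 = 3.492 mg/L
C = C₀ · e^(−k·t) = 3.492 × e^(−0.01670 × 134)
  = 3.492 × 0.1067 = 0.3726 mg/L
Convert: 0.3726 mg/L × 1000 = 372.6 µg/L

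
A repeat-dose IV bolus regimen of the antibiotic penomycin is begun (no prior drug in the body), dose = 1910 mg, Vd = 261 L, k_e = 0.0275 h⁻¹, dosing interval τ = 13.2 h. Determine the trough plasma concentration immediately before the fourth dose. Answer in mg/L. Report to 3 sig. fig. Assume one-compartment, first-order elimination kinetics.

11.1 mg/L

C₀ per dose = Dose / Vd = 1910 / 261 = 7.318 mg/L
Fraction remaining after one interval: r = e^(−kτ) = e^(−0.02750 × 13.2) = 0.6956
Before dose 4, 3 doses have been given (aged 1τ, 2τ, 3τ).
C_trough = C₀ × (r + r² + … + r^3) = C₀ × r(1−r^3)/(1−r)
        = 7.318 × 0.6956 × (1 − 0.3366) / (1 − 0.6956) = 11.09 mg/L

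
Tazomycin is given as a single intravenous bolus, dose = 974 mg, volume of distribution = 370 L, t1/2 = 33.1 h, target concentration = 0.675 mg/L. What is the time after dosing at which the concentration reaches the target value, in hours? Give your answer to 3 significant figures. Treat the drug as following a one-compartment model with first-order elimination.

65.0 h

C₀ = Dose / Vd = 974.0 / 370 = 2.632 mg/L
k = ln2 / t½ = 0.693147 / 33.1 = 0.02094 h⁻¹
t = ln(C₀ / C) / k = ln(2.632 / 0.675) / 0.02094
  = ln(3.899) / 0.02094 = 1.361 / 0.02094 = 65.00 h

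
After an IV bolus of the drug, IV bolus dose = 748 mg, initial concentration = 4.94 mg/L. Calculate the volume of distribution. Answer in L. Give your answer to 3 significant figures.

Vd = Dose / C₀ = 748.0 / 4.94 = 151.4 L

151 L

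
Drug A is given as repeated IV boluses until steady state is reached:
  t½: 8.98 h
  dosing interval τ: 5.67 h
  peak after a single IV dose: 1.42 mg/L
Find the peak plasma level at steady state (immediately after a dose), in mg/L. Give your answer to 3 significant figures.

4.01 mg/L

k = ln2 / t½ = 0.693147 / 8.98 = 0.07719 h⁻¹
e^(−kτ) = e^(−0.07719 × 5.67) = 0.6455
Accumulation ratio R = 1 / (1 − e^(−kτ)) = 1 / (1 − 0.6455) = 2.821
Steady-state peak = C₀ × R = 1.42 × 2.821 = 4.006 mg/L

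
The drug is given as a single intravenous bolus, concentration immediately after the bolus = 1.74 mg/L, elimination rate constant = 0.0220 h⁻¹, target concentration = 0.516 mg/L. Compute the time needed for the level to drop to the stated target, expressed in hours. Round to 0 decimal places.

55 h

t = ln(C₀ / C) / k = ln(1.740 / 0.516) / 0.02200
  = ln(3.372) / 0.02200 = 1.216 / 0.02200 = 55.27 h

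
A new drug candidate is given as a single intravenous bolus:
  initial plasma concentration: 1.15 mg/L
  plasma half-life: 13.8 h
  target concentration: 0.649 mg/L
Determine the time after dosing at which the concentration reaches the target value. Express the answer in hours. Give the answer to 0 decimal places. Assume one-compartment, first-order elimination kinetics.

11 h

k = ln2 / t½ = 0.693147 / 13.8 = 0.05023 h⁻¹
t = ln(C₀ / C) / k = ln(1.150 / 0.649) / 0.05023
  = ln(1.772) / 0.05023 = 0.5721 / 0.05023 = 11.39 h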